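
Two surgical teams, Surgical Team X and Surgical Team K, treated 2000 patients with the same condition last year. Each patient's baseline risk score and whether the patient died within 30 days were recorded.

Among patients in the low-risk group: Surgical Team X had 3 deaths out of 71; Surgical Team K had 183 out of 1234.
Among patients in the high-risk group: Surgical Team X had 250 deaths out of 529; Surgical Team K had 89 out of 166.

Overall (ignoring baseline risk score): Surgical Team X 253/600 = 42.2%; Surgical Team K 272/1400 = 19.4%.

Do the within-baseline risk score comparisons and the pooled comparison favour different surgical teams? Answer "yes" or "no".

Within each baseline risk score level (low-risk 4.2% vs 14.8%; high-risk 47.3% vs 53.6%), Surgical Team X has the lower rate every time. Pooled: 42.2% vs 19.4% — Surgical Team K has the lower rate overall. The two comparisons disagree.

yes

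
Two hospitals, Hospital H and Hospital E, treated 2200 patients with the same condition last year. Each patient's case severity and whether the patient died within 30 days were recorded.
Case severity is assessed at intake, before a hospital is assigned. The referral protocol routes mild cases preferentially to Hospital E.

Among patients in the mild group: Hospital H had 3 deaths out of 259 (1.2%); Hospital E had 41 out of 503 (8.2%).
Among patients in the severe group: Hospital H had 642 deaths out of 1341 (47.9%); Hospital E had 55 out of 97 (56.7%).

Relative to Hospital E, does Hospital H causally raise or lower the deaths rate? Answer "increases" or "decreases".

Within every case severity level Hospital H has the lower rate, yet pooled Hospital E does — Simpson's reversal.
Nothing the hospital does changes case severity; the imbalance is an allocation artefact. With case severity also predicting the outcome, the pooled figure is confounded, and the within-stratum comparison is the causal one.
Within each level — mild: 1.2% vs 8.2%; severe: 47.9% vs 56.7% — Hospital H is lower every time.

decreases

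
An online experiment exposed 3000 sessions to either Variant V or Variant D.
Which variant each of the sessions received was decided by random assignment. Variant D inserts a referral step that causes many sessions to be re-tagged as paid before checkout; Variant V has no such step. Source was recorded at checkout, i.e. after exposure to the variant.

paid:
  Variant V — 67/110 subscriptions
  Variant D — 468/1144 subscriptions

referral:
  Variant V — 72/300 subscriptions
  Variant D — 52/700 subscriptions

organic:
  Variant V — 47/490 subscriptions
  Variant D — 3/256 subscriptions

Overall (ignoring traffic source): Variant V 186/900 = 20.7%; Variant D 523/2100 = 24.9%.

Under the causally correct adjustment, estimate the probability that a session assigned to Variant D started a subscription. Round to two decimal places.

0.25

Traffic source lies on the pathway variant → traffic source → outcome, so adjusting for it blocks the indirect effect. For the total causal effect of variant, use the unadjusted pooled rates.
So P(outcome | do(Variant D)) is just the pooled rate for Variant D: 523/2100 = 0.249.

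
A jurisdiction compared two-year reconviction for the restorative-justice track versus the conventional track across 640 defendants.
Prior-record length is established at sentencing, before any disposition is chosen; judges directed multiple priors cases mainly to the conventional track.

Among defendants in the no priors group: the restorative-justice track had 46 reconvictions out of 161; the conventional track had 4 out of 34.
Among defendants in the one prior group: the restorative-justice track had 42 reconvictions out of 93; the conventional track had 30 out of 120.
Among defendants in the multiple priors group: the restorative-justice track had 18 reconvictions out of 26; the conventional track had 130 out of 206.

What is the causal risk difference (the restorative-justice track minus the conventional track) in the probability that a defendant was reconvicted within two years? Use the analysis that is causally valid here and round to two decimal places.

+0.14

The imbalance in prior-record length arose from how defendants were allocated, not from anything the disposition did; and prior-record length independently affects the outcome. The pooled gap is confounded — condition on prior-record length.
Adjusting over the population distribution of prior-record length: 0.305·(0.286−0.118) + 0.333·(0.452−0.250) + 0.362·(0.692−0.631) = +0.141.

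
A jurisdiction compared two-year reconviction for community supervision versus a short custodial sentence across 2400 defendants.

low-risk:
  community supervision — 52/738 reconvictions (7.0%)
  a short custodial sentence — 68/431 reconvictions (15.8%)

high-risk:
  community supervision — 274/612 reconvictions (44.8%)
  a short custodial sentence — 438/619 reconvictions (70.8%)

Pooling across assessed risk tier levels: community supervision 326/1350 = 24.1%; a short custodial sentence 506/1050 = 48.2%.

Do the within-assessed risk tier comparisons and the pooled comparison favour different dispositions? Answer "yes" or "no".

Within each assessed risk tier level (low-risk 7.0% vs 15.8%; high-risk 44.8% vs 70.8%), community supervision has the lower rate every time. Pooled: 24.1% vs 48.2% — community supervision has the lower rate overall. They agree.

no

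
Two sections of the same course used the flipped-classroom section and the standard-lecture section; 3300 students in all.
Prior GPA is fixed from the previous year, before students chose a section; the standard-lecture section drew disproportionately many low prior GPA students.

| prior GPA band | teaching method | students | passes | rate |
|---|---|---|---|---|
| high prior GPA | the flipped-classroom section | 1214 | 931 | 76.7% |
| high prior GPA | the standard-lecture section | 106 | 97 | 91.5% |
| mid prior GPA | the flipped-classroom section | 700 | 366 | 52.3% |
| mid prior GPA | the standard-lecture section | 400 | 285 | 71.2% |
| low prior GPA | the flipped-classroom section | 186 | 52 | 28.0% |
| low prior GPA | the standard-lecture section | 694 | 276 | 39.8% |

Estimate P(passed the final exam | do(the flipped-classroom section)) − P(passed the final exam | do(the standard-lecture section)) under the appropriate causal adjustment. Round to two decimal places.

-0.15

Within every prior GPA band level the standard-lecture section has the higher rate, yet pooled the flipped-classroom section does — Simpson's reversal.
Prior GPA band is set before the teaching method has any effect — it is not caused by the teaching method — and it independently drives the outcome. That makes it a confounder, so the causal comparison is within prior GPA band levels.
Adjusting over the population distribution of prior GPA band: 0.400·(0.767−0.915) + 0.333·(0.523−0.713) + 0.267·(0.280−0.398) = -0.154.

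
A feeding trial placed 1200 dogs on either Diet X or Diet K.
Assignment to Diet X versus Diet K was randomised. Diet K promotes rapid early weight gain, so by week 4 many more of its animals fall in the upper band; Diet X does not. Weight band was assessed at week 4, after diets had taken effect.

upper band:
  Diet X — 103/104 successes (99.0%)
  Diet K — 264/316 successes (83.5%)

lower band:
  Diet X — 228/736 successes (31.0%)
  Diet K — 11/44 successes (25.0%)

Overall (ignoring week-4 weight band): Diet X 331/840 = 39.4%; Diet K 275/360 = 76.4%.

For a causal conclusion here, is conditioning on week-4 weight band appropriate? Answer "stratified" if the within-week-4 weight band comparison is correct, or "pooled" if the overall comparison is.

Week-4 weight band is downstream of the diet. One should not condition on a consequence of treatment, so the overall rates are the right comparison.
Pooled: Diet X 39.4% vs Diet K 76.4%; Diet K is higher overall.

pooled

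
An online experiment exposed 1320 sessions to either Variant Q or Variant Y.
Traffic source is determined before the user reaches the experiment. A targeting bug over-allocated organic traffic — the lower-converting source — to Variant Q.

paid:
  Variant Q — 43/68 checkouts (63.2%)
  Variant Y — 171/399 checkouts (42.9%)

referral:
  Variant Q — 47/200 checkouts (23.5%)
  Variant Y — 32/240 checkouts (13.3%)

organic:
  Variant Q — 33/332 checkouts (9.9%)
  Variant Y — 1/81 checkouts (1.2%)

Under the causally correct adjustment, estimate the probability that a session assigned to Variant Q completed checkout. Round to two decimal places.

0.33

Traffic source satisfies the back-door criterion: it is not a descendant of the variant, and it blocks the spurious path from variant to outcome. Adjusting for it (i.e., using the within-traffic source rates) gives the causal effect.
Standardising Variant Q to the population traffic source mix: 0.354·43/68 + 0.333·47/200 + 0.313·33/332 = 0.333.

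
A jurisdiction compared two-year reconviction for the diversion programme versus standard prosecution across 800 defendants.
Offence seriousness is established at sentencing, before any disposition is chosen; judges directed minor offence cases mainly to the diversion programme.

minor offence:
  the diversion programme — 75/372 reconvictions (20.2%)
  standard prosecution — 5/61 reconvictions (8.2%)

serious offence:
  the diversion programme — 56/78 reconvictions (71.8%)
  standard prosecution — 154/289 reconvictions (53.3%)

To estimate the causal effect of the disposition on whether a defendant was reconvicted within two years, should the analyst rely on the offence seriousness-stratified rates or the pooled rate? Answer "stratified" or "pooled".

standard prosecution is lower inside every offence seriousness stratum but the diversion programme is lower in aggregate. Whether to stratify depends on how offence seriousness relates to the disposition.
Offence seriousness is set before the disposition has any effect — it is not caused by the disposition — and it independently drives the outcome. That makes it a confounder, so the causal comparison is within offence seriousness levels.
Within each level — minor offence: 20.2% vs 8.2%; serious offence: 71.8% vs 53.3% — standard prosecution is lower every time.

stratified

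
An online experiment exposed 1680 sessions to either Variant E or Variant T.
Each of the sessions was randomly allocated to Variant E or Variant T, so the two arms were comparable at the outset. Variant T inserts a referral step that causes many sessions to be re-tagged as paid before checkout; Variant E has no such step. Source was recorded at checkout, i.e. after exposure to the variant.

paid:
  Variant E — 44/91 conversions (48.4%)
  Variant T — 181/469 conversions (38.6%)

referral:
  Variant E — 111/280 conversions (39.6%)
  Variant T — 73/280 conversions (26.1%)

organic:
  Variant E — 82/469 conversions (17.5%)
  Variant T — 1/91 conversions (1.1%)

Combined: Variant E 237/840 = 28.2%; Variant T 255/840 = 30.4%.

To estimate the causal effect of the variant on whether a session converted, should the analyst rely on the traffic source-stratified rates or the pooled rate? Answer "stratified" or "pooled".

Stratifying would compare variants among sessions the variants themselves sorted into traffic source groups — a form of selection on an intermediate. The unconditioned pooled rates give the total causal effect.
Pooled: Variant E 28.2% vs Variant T 30.4%; Variant T is higher overall.

pooled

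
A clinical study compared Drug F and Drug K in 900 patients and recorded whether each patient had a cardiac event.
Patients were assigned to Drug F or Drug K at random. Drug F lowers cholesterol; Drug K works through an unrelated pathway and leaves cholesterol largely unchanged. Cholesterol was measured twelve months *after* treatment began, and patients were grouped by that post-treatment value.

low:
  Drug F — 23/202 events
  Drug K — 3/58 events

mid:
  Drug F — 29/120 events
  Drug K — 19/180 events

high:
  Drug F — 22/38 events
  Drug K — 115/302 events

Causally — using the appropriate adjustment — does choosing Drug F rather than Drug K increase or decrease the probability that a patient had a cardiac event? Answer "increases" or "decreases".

The stratified and pooled comparisons disagree (Drug K wins within each cholesterol; Drug F wins overall), so the answer turns on the causal role of cholesterol.
Cholesterol lies on the pathway drug → cholesterol → outcome, so adjusting for it blocks the indirect effect. For the total causal effect of drug, use the unadjusted pooled rates.
Pooled: Drug F 20.6% vs Drug K 25.4%; Drug F is lower overall.

decreases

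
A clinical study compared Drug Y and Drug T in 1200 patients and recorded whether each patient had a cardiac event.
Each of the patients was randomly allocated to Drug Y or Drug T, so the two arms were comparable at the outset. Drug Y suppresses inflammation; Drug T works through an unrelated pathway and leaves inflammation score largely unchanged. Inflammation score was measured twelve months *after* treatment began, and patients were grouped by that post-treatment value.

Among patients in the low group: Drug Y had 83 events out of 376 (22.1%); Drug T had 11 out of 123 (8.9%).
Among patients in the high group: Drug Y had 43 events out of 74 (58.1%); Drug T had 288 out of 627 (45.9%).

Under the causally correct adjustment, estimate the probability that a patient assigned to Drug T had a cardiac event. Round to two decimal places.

The stratified and pooled comparisons disagree (Drug T wins within each inflammation score; Drug Y wins overall), so the answer turns on the causal role of inflammation score.
The distribution of inflammation score is itself part of what the drug does — it is an intermediate outcome. Holding it fixed would remove that part of the effect; the total effect is the pooled difference.
So P(outcome | do(Drug T)) is just the pooled rate for Drug T: 299/750 = 0.399.

0.40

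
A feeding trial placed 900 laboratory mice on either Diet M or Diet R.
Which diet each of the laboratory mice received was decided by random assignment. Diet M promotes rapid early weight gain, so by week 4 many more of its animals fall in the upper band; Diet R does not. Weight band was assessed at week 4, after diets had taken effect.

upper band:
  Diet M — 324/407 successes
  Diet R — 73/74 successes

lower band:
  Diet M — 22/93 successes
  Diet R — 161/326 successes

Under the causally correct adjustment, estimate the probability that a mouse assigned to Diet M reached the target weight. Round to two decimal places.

0.69

Because the diet influences week-4 weight band, week-4 weight band is a post-treatment mediator, not a confounder. Stratifying on it would bias the estimate; the causal effect is the crude pooled difference.
So P(outcome | do(Diet M)) is just the pooled rate for Diet M: 346/500 = 0.692.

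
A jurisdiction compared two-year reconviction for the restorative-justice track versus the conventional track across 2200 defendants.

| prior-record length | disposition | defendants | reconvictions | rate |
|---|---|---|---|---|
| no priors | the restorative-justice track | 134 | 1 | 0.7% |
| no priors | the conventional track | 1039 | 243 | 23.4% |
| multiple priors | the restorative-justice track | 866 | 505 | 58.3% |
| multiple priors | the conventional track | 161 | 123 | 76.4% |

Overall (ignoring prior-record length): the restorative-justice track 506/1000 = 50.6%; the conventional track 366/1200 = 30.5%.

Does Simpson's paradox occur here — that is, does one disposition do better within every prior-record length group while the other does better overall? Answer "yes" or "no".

Within each prior-record length level (no priors 0.7% vs 23.4%; multiple priors 58.3% vs 76.4%), the restorative-justice track has the lower rate every time. Pooled: 50.6% vs 30.5% — the conventional track has the lower rate overall. The two comparisons disagree.

yes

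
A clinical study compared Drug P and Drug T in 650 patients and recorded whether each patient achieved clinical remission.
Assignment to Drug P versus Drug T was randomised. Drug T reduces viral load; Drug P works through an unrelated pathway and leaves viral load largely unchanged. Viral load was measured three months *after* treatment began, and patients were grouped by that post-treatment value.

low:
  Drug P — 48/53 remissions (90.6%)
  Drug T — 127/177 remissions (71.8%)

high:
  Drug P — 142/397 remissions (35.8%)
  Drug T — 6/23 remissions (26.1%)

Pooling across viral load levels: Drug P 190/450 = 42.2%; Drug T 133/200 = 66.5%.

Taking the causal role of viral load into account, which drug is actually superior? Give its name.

Drug T

Stratifying would compare drugs among patients the drugs themselves sorted into viral load groups — a form of selection on an intermediate. The unconditioned pooled rates give the total causal effect.
Pooled: Drug P 42.2% vs Drug T 66.5%; Drug T is higher overall.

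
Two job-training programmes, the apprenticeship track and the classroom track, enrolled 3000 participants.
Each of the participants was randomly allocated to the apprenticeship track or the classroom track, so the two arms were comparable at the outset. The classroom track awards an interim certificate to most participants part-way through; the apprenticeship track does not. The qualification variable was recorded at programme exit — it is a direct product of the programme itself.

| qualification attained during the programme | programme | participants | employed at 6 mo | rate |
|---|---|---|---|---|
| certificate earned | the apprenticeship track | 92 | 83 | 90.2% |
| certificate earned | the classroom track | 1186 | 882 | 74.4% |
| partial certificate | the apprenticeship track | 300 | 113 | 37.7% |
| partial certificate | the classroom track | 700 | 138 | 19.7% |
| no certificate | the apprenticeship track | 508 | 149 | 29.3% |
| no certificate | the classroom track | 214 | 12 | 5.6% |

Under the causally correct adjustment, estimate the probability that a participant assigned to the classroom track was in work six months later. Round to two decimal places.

0.49

The qualification attained during the programme-specific comparison favours the apprenticeship track throughout, but the pooled figures favour the classroom track. The question is whether to condition on qualification attained during the programme.
Qualification attained during the programme here is a post-treatment variable shaped by the programme; conditioning on it would introduce bias rather than remove it. The overall comparison is the causal one.
So P(outcome | do(the classroom track)) is just the pooled rate for the classroom track: 1032/2100 = 0.491.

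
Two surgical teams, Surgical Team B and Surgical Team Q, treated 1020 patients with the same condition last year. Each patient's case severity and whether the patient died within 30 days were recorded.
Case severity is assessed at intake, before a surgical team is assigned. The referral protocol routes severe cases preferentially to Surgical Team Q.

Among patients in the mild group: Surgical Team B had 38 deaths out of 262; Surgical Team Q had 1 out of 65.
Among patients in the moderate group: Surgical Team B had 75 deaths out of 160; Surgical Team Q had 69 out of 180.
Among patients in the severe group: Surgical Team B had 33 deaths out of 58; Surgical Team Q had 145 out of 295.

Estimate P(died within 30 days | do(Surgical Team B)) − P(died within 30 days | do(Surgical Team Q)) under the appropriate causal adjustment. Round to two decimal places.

+0.10

The stratified and pooled comparisons disagree (Surgical Team Q wins within each case severity; Surgical Team B wins overall), so the answer turns on the causal role of case severity.
The imbalance in case severity arose from how patients were allocated, not from anything the surgical team did; and case severity independently affects the outcome. The pooled gap is confounded — condition on case severity.
Adjusting over the population distribution of case severity: 0.321·(0.145−0.015) + 0.333·(0.469−0.383) + 0.346·(0.569−0.492) = +0.097.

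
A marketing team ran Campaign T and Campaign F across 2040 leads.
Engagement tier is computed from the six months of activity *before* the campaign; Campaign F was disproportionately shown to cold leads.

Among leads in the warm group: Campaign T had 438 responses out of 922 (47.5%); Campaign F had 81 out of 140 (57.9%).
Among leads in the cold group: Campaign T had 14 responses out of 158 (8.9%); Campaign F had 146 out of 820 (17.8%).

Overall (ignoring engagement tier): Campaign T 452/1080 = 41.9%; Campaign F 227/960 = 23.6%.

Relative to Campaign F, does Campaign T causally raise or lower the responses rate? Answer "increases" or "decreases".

Within every engagement tier level Campaign F has the higher rate, yet pooled Campaign T does — Simpson's reversal.
Engagement tier satisfies the back-door criterion: it is not a descendant of the campaign, and it blocks the spurious path from campaign to outcome. Adjusting for it (i.e., using the within-engagement tier rates) gives the causal effect.
Within each level — warm: 47.5% vs 57.9%; cold: 8.9% vs 17.8% — Campaign F is higher every time.

decreases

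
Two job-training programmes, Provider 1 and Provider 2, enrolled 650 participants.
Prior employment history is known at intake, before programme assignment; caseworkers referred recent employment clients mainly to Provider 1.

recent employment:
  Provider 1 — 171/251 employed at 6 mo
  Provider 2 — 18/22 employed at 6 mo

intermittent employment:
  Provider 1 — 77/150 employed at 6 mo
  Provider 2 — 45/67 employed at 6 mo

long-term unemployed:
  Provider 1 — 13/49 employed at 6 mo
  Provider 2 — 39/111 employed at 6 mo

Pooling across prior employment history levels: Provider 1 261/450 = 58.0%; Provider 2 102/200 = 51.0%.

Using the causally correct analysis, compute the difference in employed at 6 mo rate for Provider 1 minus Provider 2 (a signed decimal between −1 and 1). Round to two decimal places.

-0.13

Provider 2 is higher inside every prior employment history stratum but Provider 1 is higher in aggregate. Whether to stratify depends on how prior employment history relates to the programme.
Nothing the programme does changes prior employment history; the imbalance is an allocation artefact. With prior employment history also predicting the outcome, the pooled figure is confounded, and the within-stratum comparison is the causal one.
Adjusting over the population distribution of prior employment history: 0.420·(0.681−0.818) + 0.334·(0.513−0.672) + 0.246·(0.265−0.351) = -0.132.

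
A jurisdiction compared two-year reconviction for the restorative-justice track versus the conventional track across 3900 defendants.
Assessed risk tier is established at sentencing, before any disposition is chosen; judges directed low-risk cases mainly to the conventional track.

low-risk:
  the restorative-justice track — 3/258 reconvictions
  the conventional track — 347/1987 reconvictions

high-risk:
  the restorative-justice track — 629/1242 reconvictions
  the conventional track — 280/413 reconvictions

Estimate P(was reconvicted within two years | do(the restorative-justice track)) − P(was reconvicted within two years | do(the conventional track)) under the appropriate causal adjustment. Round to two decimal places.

Within every assessed risk tier level the restorative-justice track has the lower rate, yet pooled the conventional track does — Simpson's reversal.
The imbalance in assessed risk tier arose from how defendants were allocated, not from anything the disposition did; and assessed risk tier independently affects the outcome. The pooled gap is confounded — condition on assessed risk tier.
Adjusting over the population distribution of assessed risk tier: 0.576·(0.012−0.175) + 0.424·(0.506−0.678) = -0.167.

-0.17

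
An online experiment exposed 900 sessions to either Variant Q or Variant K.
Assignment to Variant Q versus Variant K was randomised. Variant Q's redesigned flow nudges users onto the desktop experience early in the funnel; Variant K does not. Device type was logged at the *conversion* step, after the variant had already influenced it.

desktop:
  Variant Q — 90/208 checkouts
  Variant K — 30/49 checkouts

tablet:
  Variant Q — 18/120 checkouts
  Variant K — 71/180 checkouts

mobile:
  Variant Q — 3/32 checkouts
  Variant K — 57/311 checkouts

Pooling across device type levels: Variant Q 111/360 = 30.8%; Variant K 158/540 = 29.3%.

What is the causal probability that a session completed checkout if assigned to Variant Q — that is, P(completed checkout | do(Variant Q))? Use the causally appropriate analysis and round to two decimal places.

0.31

Device type here is a post-treatment variable shaped by the variant; conditioning on it would introduce bias rather than remove it. The overall comparison is the causal one.
So P(outcome | do(Variant Q)) is just the pooled rate for Variant Q: 111/360 = 0.308.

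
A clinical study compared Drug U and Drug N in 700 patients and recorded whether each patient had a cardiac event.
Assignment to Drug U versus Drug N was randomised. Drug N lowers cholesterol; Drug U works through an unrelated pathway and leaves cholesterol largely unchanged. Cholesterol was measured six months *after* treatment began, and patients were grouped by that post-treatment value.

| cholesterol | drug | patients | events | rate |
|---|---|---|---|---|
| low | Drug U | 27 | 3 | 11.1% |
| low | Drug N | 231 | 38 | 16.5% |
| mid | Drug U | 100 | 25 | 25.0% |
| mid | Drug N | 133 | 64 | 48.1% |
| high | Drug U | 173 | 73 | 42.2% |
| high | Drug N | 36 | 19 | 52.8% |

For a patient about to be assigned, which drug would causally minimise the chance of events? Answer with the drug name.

Within every cholesterol level Drug U has the lower rate, yet pooled Drug N does — Simpson's reversal.
Stratifying would compare drugs among patients the drugs themselves sorted into cholesterol groups — a form of selection on an intermediate. The unconditioned pooled rates give the total causal effect.
Pooled: Drug U 33.7% vs Drug N 30.2%; Drug N is lower overall.

Drug N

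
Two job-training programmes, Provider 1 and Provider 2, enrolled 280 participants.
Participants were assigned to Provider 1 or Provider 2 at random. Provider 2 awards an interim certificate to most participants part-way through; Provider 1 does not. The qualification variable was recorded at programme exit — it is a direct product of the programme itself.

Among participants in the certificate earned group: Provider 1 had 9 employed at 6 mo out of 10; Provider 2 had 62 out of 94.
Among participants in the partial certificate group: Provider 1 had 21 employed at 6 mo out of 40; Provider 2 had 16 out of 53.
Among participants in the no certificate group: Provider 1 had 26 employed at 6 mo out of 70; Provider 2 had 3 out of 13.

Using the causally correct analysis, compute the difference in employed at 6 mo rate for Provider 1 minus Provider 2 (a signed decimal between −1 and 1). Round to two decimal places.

Because the programme influences qualification attained during the programme, qualification attained during the programme is a post-treatment mediator, not a confounder. Stratifying on it would bias the estimate; the causal effect is the crude pooled difference.
The causal difference is the pooled difference: 0.467 − 0.506 = -0.040.

-0.04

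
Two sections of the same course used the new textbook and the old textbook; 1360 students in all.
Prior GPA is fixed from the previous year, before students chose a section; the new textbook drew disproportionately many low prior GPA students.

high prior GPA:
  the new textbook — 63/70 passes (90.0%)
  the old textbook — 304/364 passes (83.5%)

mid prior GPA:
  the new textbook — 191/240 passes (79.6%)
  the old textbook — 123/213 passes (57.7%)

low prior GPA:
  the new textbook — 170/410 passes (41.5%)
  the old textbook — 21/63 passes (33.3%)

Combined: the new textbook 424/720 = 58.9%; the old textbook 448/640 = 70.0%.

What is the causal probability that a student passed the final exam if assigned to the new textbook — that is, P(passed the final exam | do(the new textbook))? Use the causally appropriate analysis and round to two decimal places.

Nothing the teaching method does changes prior GPA band; the imbalance is an allocation artefact. With prior GPA band also predicting the outcome, the pooled figure is confounded, and the within-stratum comparison is the causal one.
Standardising the new textbook to the population prior GPA band mix: 0.319·63/70 + 0.333·191/240 + 0.348·170/410 = 0.696.

0.70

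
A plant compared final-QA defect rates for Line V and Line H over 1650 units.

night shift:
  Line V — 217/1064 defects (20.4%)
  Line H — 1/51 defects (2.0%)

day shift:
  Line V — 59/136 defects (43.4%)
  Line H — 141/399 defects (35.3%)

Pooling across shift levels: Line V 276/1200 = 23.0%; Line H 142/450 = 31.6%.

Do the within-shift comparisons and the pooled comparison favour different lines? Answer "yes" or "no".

yes

Within each shift level (night shift 20.4% vs 2.0%; day shift 43.4% vs 35.3%), Line H has the lower rate every time. Pooled: 23.0% vs 31.6% — Line V has the lower rate overall. The two comparisons disagree.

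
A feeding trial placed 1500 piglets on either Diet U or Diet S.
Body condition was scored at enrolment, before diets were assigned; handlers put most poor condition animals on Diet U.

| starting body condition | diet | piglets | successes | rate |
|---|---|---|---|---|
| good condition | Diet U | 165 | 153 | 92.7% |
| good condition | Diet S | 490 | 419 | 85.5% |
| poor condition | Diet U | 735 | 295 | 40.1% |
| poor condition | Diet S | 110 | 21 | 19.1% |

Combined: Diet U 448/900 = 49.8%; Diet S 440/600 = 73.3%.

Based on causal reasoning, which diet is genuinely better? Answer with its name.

The stratified and pooled comparisons disagree (Diet U wins within each starting body condition; Diet S wins overall), so the answer turns on the causal role of starting body condition.
Here starting body condition is a common cause — it drives both which diet a case falls under and the outcome. The crude comparison mixes populations; the stratum-specific rates are the causally relevant ones.
Within each level — good condition: 92.7% vs 85.5%; poor condition: 40.1% vs 19.1% — Diet U is higher every time.

Diet U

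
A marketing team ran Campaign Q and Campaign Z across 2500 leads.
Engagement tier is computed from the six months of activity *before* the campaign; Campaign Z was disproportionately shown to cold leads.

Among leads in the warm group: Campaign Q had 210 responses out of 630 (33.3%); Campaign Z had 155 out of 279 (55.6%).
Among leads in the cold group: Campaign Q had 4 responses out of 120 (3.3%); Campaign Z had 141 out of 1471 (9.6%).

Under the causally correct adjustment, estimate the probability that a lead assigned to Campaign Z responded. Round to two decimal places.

Within every engagement tier level Campaign Z has the higher rate, yet pooled Campaign Q does — Simpson's reversal.
Engagement tier satisfies the back-door criterion: it is not a descendant of the campaign, and it blocks the spurious path from campaign to outcome. Adjusting for it (i.e., using the within-engagement tier rates) gives the causal effect.
Standardising Campaign Z to the population engagement tier mix: 0.364·155/279 + 0.636·141/1471 = 0.263.

0.26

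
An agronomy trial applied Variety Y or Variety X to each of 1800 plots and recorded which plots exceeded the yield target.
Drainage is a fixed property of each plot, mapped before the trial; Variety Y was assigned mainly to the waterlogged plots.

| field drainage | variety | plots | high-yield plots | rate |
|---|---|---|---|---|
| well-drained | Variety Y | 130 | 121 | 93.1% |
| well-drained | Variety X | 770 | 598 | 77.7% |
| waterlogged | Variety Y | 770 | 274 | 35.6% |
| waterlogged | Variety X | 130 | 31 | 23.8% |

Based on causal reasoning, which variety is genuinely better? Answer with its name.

Variety Y

The stratified and pooled comparisons disagree (Variety Y wins within each field drainage; Variety X wins overall), so the answer turns on the causal role of field drainage.
Field drainage is set before the variety has any effect — it is not caused by the variety — and it independently drives the outcome. That makes it a confounder, so the causal comparison is within field drainage levels.
Within each level — well-drained: 93.1% vs 77.7%; waterlogged: 35.6% vs 23.8% — Variety Y is higher every time.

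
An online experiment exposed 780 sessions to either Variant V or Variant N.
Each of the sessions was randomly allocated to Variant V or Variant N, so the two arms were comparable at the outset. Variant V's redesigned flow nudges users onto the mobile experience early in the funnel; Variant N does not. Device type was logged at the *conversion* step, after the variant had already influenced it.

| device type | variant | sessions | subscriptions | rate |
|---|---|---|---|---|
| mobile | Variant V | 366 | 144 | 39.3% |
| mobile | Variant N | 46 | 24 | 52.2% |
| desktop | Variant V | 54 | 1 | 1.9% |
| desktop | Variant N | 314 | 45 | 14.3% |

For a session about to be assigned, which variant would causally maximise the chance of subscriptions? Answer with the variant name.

Variant N is higher inside every device type stratum but Variant V is higher in aggregate. Whether to stratify depends on how device type relates to the variant.
Device type is recorded after the variant and is itself shifted by it — it sits on the causal path from variant to outcome. Conditioning on a mediator would strip out part of the effect we want; the pooled comparison gives the total causal effect.
Pooled: Variant V 34.5% vs Variant N 19.2%; Variant V is higher overall.

Variant V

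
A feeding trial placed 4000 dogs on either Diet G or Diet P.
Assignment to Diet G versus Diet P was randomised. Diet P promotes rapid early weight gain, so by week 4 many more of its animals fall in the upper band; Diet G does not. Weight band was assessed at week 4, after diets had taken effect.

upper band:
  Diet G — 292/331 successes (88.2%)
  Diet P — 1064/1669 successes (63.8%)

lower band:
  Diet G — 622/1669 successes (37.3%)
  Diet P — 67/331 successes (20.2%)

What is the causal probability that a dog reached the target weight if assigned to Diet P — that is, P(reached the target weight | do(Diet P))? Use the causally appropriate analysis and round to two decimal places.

0.57

Diet G is higher inside every week-4 weight band stratum but Diet P is higher in aggregate. Whether to stratify depends on how week-4 weight band relates to the diet.
Stratifying would compare diets among dogs the diets themselves sorted into week-4 weight band groups — a form of selection on an intermediate. The unconditioned pooled rates give the total causal effect.
So P(outcome | do(Diet P)) is just the pooled rate for Diet P: 1131/2000 = 0.566.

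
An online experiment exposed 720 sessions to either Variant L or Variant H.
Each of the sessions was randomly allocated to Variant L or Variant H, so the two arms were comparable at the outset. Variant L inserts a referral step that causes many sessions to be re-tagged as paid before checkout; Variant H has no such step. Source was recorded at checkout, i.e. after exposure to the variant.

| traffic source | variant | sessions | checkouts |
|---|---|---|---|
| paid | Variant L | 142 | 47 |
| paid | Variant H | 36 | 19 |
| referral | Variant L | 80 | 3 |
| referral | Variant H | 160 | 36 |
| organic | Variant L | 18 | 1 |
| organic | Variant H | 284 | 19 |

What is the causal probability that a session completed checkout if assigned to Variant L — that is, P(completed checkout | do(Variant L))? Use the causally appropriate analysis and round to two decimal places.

0.21

Variant H is higher inside every traffic source stratum but Variant L is higher in aggregate. Whether to stratify depends on how traffic source relates to the variant.
Traffic source is downstream of the variant. One should not condition on a consequence of treatment, so the overall rates are the right comparison.
So P(outcome | do(Variant L)) is just the pooled rate for Variant L: 51/240 = 0.212.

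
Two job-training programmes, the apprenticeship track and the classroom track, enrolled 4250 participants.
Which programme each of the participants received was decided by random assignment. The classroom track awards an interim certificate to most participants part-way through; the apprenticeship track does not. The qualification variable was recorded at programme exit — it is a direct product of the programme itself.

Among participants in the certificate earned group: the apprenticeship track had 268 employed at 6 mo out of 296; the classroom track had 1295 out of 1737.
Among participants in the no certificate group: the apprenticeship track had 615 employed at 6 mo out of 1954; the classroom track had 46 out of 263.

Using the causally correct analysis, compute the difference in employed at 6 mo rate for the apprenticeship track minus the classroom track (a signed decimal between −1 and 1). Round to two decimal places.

The qualification attained during the programme-specific comparison favours the apprenticeship track throughout, but the pooled figures favour the classroom track. The question is whether to condition on qualification attained during the programme.
Qualification attained during the programme lies on the pathway programme → qualification attained during the programme → outcome, so adjusting for it blocks the indirect effect. For the total causal effect of programme, use the unadjusted pooled rates.
The causal difference is the pooled difference: 0.392 − 0.670 = -0.278.

-0.28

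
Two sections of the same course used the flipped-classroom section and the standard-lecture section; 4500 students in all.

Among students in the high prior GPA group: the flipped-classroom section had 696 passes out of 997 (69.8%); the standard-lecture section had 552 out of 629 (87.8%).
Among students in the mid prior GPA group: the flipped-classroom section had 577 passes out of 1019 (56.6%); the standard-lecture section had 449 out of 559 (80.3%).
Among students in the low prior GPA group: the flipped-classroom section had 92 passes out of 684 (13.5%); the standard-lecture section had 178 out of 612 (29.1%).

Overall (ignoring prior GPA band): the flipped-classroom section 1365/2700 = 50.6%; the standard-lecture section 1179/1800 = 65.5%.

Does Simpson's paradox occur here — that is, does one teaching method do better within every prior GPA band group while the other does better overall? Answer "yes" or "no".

Within each prior GPA band level (high prior GPA 69.8% vs 87.8%; mid prior GPA 56.6% vs 80.3%; low prior GPA 13.5% vs 29.1%), the standard-lecture section has the higher rate every time. Pooled: 50.6% vs 65.5% — the standard-lecture section has the higher rate overall. They agree.

no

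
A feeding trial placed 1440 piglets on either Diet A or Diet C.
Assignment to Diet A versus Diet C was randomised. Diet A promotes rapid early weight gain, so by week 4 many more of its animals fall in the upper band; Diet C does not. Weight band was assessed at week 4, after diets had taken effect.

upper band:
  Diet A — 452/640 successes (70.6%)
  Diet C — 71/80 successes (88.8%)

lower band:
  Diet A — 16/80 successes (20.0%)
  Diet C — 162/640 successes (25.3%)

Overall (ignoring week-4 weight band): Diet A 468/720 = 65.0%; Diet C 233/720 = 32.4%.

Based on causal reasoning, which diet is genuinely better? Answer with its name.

Week-4 weight band lies on the pathway diet → week-4 weight band → outcome, so adjusting for it blocks the indirect effect. For the total causal effect of diet, use the unadjusted pooled rates.
Pooled: Diet A 65.0% vs Diet C 32.4%; Diet A is higher overall.

Diet A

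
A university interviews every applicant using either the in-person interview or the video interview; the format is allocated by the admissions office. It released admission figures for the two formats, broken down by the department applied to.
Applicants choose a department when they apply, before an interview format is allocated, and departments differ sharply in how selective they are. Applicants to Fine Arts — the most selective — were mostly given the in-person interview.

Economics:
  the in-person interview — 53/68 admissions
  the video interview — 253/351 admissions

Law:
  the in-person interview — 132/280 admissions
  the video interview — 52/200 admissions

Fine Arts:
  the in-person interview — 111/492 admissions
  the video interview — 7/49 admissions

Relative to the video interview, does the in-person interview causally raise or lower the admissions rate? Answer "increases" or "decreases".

The stratified and pooled comparisons disagree (the in-person interview wins within each department; the video interview wins overall), so the answer turns on the causal role of department.
The imbalance in department arose from how applicants were allocated, not from anything the interview format did; and department independently affects the outcome. The pooled gap is confounded — condition on department.
Within each level — Economics: 77.9% vs 72.1%; Law: 47.1% vs 26.0%; Fine Arts: 22.6% vs 14.3% — the in-person interview is higher every time.

increases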